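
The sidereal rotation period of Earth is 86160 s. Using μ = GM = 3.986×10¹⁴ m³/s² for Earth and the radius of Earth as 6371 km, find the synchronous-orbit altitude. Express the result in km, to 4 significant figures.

A synchronous orbit has period T, so by Kepler's third law a = (μT²/4π²)^(1/3).
μT²/4π² = 3.986×10¹⁴ × (8.616×10⁴)² / 39.48 = 7.495×10²² m³.
a = 4.216×10⁷ m = 42163 km.
Altitude h = a − R = 42163 − 6371 = 35792 km.

h_sync ≈ 35790 km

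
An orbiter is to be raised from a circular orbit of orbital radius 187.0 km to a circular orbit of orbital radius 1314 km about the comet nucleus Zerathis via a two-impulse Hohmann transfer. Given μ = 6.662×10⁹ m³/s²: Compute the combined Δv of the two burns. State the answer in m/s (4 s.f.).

r₁ = 187.0 km = 1.870×10⁵ m.
r₂ = 1314 km = 1.314×10⁶ m.
Transfer ellipse a_t = (r₁ + r₂)/2 = 7.505×10⁵ m.
At r₁: circular v_c1 = √(μ/r₁) = 188.7 m/s; transfer-periapsis v_p = √[μ(2/r₁ − 1/a_t)] = 249.7 m/s.
Δv₁ = v_p − v_c1 = 61.00 m/s.
At r₂: circular v_c2 = √(μ/r₂) = 71.20 m/s; transfer-apoapsis v_a = √[μ(2/r₂ − 1/a_t)] = 35.54 m/s.
Δv₂ = v_c2 − v_a = 35.66 m/s.
Total Δv = Δv₁ + Δv₂ = 96.66 m/s.

Δv_total ≈ 96.66 m/s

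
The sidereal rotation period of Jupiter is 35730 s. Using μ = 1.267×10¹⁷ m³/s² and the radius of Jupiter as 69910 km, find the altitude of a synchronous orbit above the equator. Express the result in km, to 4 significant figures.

A synchronous orbit has period T, so by Kepler's third law a = (μT²/4π²)^(1/3).
μT²/4π² = 1.267×10¹⁷ × (3.573×10⁴)² / 39.48 = 4.097×10²⁴ m³.
a = 1.600×10⁸ m = 1.6002×10⁵ km.
Altitude h = a − R = 1.6002×10⁵ − 69910 = 90105 km.

h_sync ≈ 90110 km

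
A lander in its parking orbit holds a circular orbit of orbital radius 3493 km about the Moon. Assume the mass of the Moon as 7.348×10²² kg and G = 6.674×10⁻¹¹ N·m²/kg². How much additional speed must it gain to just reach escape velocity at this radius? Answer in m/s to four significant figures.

Δv ≈ 490.8 m/s

μ = GM = 6.674×10⁻¹¹ × 7.348×10²² = 4.904×10¹² m³/s².
r = 3493 km = 3.493×10⁶ m.
Circular speed v_c = √(μ/r) = 1185 m/s.
Escape speed v_esc = √(2μ/r) = √2 × v_c = 1676 m/s.
Δv = v_esc − v_c = 490.8 m/s.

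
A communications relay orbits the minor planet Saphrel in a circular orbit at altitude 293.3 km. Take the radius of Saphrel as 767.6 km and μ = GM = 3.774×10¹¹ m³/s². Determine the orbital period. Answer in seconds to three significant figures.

T ≈ 11200 seconds

r = 767.6 + 293.3 = 1060.9 km = 1.0609×10⁶ m.
Kepler's third law: T = 2π√(r³/μ) = 2π√((1.061×10⁶)³ / 3.774×10¹¹).
r³/μ = 3.164×10⁶ s², so T = 2π × 1.779×10³ = 1.118×10⁴ s.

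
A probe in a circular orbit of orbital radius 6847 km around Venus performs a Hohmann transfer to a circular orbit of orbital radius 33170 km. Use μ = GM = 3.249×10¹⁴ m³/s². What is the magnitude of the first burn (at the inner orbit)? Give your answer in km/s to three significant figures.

Δv ≈ 1.98 km/s

r₁ = 6847 km = 6.847×10⁶ m.
r₂ = 33170 km = 3.317×10⁷ m.
Transfer ellipse a_t = (r₁ + r₂)/2 = 2.001×10⁷ m.
At r₁: circular v_c1 = √(μ/r₁) = 6889 m/s; transfer-periapsis v_p = √[μ(2/r₁ − 1/a_t)] = 8869 m/s.
Δv₁ = v_p − v_c1 = 1981 m/s.
= 1.981 km/s.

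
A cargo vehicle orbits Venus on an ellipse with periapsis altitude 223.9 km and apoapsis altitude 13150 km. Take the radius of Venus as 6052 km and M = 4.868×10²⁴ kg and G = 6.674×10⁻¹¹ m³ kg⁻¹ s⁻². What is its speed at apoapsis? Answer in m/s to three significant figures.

μ = GM = 6.674×10⁻¹¹ × 4.868×10²⁴ = 3.249×10¹⁴ m³/s².
r_p = 6052 + 223.9 = 6275.9 km = 6.2759×10⁶ m.
r_a = 6052 + 13150 = 19202 km = 1.9202×10⁷ m.
Semi-major axis a = (r_p + r_a)/2 = 12739 km = 1.274×10⁷ m.
Vis-viva: v² = μ(2/r − 1/a) = 3.249×10¹⁴ × (1.042×10⁻⁷ − 7.850×10⁻⁸) = 8.336×10⁶ m²/s².
v = 2887 m/s.

v ≈ 2890 m/s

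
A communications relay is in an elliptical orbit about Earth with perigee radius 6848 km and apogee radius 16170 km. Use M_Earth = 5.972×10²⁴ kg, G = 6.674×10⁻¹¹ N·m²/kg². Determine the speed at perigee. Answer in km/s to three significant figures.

μ = GM = 6.674×10⁻¹¹ × 5.972×10²⁴ = 3.986×10¹⁴ m³/s².
Semi-major axis a = (r_p + r_a)/2 = 11509 km = 1.151×10⁷ m.
Vis-viva: v² = μ(2/r − 1/a) = 3.986×10¹⁴ × (2.921×10⁻⁷ − 8.689×10⁻⁸) = 8.177×10⁷ m²/s².
v = 9043 m/s = 9.043 km/s.

v ≈ 9.04 km/s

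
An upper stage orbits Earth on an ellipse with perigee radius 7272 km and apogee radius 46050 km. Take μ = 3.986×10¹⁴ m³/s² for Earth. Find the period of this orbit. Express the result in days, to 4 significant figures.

Semi-major axis a = (r_p + r_a)/2 = (7272.0 + 46050)/2 = 26661 km = 2.666×10⁷ m.
By Kepler's third law T = 2π√(a³/μ) = 2π × 6.895×10³ = 4.332×10⁴ s.
= 0.5014 days.

T ≈ 0.5014 days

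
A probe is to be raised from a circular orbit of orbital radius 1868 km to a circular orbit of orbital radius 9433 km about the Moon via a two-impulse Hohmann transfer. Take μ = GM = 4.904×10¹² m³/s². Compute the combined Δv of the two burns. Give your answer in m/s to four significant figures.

Δv_total ≈ 779.7 m/s

r₁ = 1868 km = 1.868×10⁶ m.
r₂ = 9433 km = 9.433×10⁶ m.
Transfer ellipse a_t = (r₁ + r₂)/2 = 5.650×10⁶ m.
At r₁: circular v_c1 = √(μ/r₁) = 1620 m/s; transfer-perilune v_p = √[μ(2/r₁ − 1/a_t)] = 2093 m/s.
Δv₁ = v_p − v_c1 = 473.2 m/s.
At r₂: circular v_c2 = √(μ/r₂) = 721.0 m/s; transfer-apolune v_a = √[μ(2/r₂ − 1/a_t)] = 414.6 m/s.
Δv₂ = v_c2 − v_a = 306.5 m/s.
Total Δv = Δv₁ + Δv₂ = 779.7 m/s.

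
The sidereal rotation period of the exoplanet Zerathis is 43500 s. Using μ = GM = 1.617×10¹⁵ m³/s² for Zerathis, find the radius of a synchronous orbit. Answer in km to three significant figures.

A synchronous orbit has period T, so by Kepler's third law a = (μT²/4π²)^(1/3).
μT²/4π² = 1.617×10¹⁵ × (4.350×10⁴)² / 39.48 = 7.750×10²² m³.
a = 4.264×10⁷ m = 42636 km.

r_sync ≈ 42600 km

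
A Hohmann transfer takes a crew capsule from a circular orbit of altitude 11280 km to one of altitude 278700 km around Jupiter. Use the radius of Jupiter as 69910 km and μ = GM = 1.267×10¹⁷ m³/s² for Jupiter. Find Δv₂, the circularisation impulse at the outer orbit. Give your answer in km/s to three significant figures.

Δv ≈ 7.35 km/s

r₁ = 69910 + 11280 = 81190 km = 8.1190×10⁷ m.
r₂ = 69910 + 278700 = 348610 km = 3.4861×10⁸ m.
Transfer ellipse a_t = (r₁ + r₂)/2 = 2.149×10⁸ m.
At r₁: circular v_c1 = √(μ/r₁) = 39500 m/s; transfer-perijove v_p = √[μ(2/r₁ − 1/a_t)] = 50310 m/s.
At r₂: circular v_c2 = √(μ/r₂) = 19060 m/s; transfer-apojove v_a = √[μ(2/r₂ − 1/a_t)] = 11720 m/s.
Δv₂ = v_c2 − v_a = 7346 m/s.
= 7.346 km/s.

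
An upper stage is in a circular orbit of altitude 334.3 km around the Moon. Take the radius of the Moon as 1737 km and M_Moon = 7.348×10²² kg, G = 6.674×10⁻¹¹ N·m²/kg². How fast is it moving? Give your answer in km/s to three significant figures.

v ≈ 1.54 km/s

μ = GM = 6.674×10⁻¹¹ × 7.348×10²² = 4.904×10¹² m³/s².
r = 1737 + 334.3 = 2071.3 km = 2.0713×10⁶ m.
For a circular orbit v = √(μ/r) = √(4.904×10¹² / 2.071×10⁶) = √(2.368×10⁶) = 1539 m/s.
That is 1.539 km/s.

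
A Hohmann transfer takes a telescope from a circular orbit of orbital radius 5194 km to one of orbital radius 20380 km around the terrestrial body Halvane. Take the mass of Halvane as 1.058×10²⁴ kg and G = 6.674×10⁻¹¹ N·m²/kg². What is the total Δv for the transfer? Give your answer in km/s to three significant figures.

μ = GM = 6.674×10⁻¹¹ × 1.058×10²⁴ = 7.061×10¹³ m³/s².
r₁ = 5194 km = 5.194×10⁶ m.
r₂ = 20380 km = 2.038×10⁷ m.
Transfer ellipse a_t = (r₁ + r₂)/2 = 1.279×10⁷ m.
At r₁: circular v_c1 = √(μ/r₁) = 3687 m/s; transfer-periapsis v_p = √[μ(2/r₁ − 1/a_t)] = 4655 m/s.
Δv₁ = v_p − v_c1 = 967.7 m/s.
At r₂: circular v_c2 = √(μ/r₂) = 1861 m/s; transfer-apoapsis v_a = √[μ(2/r₂ − 1/a_t)] = 1186 m/s.
Δv₂ = v_c2 − v_a = 675.1 m/s.
Total Δv = Δv₁ + Δv₂ = 1643 m/s = 1.643 km/s.

Δv_total ≈ 1.64 km/s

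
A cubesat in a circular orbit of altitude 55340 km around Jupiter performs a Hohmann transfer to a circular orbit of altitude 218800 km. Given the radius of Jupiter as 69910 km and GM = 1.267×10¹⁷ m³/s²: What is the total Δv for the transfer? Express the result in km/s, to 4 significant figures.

Δv_total ≈ 10.41 km/s

r₁ = 69910 + 55340 = 125250 km = 1.2525×10⁸ m.
r₂ = 69910 + 218800 = 288710 km = 2.8871×10⁸ m.
Transfer ellipse a_t = (r₁ + r₂)/2 = 2.070×10⁸ m.
At r₁: circular v_c1 = √(μ/r₁) = 31810 m/s; transfer-perijove v_p = √[μ(2/r₁ − 1/a_t)] = 37560 m/s.
Δv₁ = v_p − v_c1 = 5758 m/s.
At r₂: circular v_c2 = √(μ/r₂) = 20950 m/s; transfer-apojove v_a = √[μ(2/r₂ − 1/a_t)] = 16300 m/s.
Δv₂ = v_c2 − v_a = 4653 m/s.
Total Δv = Δv₁ + Δv₂ = 10410 m/s = 10.41 km/s.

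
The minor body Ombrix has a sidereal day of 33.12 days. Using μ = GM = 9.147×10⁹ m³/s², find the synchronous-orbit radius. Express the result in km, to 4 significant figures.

T = 33.12 days = 2.862×10⁶ s.
A synchronous orbit has period T, so by Kepler's third law a = (μT²/4π²)^(1/3).
μT²/4π² = 9.147×10⁹ × (2.862×10⁶)² / 39.48 = 1.897×10²¹ m³.
a = 1.238×10⁷ m = 12380 km.

r_sync ≈ 12380 km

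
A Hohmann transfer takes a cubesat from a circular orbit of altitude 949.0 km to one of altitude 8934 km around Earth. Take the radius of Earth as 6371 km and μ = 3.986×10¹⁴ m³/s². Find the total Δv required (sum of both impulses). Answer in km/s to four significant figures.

r₁ = 6371 + 949.0 = 7320.0 km = 7.3200×10⁶ m.
r₂ = 6371 + 8934 = 15305 km = 1.5305×10⁷ m.
Transfer ellipse a_t = (r₁ + r₂)/2 = 1.131×10⁷ m.
At r₁: circular v_c1 = √(μ/r₁) = 7379 m/s; transfer-perigee v_p = √[μ(2/r₁ − 1/a_t)] = 8583 m/s.
Δv₁ = v_p − v_c1 = 1204 m/s.
At r₂: circular v_c2 = √(μ/r₂) = 5103 m/s; transfer-apogee v_a = √[μ(2/r₂ − 1/a_t)] = 4105 m/s.
Δv₂ = v_c2 − v_a = 998.2 m/s.
Total Δv = Δv₁ + Δv₂ = 2202 m/s = 2.202 km/s.

Δv_total ≈ 2.202 km/s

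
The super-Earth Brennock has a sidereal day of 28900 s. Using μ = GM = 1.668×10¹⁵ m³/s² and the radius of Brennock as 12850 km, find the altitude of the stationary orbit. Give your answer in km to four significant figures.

A synchronous orbit has period T, so by Kepler's third law a = (μT²/4π²)^(1/3).
μT²/4π² = 1.668×10¹⁵ × (2.890×10⁴)² / 39.48 = 3.529×10²² m³.
a = 3.280×10⁷ m = 32800 km.
Altitude h = a − R = 32800 − 12850 = 19950 km.

h_sync ≈ 19950 km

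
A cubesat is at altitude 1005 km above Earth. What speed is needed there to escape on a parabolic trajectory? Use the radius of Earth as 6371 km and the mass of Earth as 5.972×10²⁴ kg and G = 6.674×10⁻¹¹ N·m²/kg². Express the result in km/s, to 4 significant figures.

μ = GM = 6.674×10⁻¹¹ × 5.972×10²⁴ = 3.986×10¹⁴ m³/s².
r = 6371 + 1005 = 7376.0 km = 7.3760×10⁶ m.
Escape speed v_esc = √(2μ/r) = √(2 × 3.986×10¹⁴ / 7.376×10⁶) = √(1.081×10⁸) = 10400 m/s.
= 10.40 km/s.

v_esc ≈ 10.40 km/s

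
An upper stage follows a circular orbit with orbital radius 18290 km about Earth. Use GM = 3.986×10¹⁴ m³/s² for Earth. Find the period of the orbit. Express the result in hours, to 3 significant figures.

r = 18290 km = 1.829×10⁷ m.
Kepler's third law: T = 2π√(r³/μ) = 2π√((1.829×10⁷)³ / 3.986×10¹⁴).
r³/μ = 1.535×10⁷ s², so T = 2π × 3.918×10³ = 2.462×10⁴ s.
Converting: 2.462×10⁴ s ÷ 3600 = 6.838 hours.

T ≈ 6.84 hours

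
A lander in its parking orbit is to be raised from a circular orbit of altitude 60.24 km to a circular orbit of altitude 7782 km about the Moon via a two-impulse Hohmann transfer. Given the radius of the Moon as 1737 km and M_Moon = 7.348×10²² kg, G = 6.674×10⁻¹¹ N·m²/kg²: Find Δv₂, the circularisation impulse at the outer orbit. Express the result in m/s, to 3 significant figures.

μ = GM = 6.674×10⁻¹¹ × 7.348×10²² = 4.904×10¹² m³/s².
r₁ = 1737 + 60.24 = 1797.2 km = 1.7972×10⁶ m.
r₂ = 1737 + 7782 = 9519.0 km = 9.5190×10⁶ m.
Transfer ellipse a_t = (r₁ + r₂)/2 = 5.658×10⁶ m.
At r₁: circular v_c1 = √(μ/r₁) = 1652 m/s; transfer-perilune v_p = √[μ(2/r₁ − 1/a_t)] = 2143 m/s.
At r₂: circular v_c2 = √(μ/r₂) = 717.8 m/s; transfer-apolune v_a = √[μ(2/r₂ − 1/a_t)] = 404.5 m/s.
Δv₂ = v_c2 − v_a = 313.2 m/s.

Δv ≈ 313 m/s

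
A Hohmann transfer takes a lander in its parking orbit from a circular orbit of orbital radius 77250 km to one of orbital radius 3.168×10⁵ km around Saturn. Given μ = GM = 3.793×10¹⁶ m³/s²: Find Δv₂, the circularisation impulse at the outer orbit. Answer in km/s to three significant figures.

r₁ = 77250 km = 7.725×10⁷ m.
r₂ = 3.168×10⁵ km = 3.168×10⁸ m.
Transfer ellipse a_t = (r₁ + r₂)/2 = 1.970×10⁸ m.
At r₁: circular v_c1 = √(μ/r₁) = 22160 m/s; transfer-perikrone v_p = √[μ(2/r₁ − 1/a_t)] = 28100 m/s.
At r₂: circular v_c2 = √(μ/r₂) = 10940 m/s; transfer-apokrone v_a = √[μ(2/r₂ − 1/a_t)] = 6852 m/s.
Δv₂ = v_c2 − v_a = 4091 m/s.
= 4.091 km/s.

Δv ≈ 4.09 km/s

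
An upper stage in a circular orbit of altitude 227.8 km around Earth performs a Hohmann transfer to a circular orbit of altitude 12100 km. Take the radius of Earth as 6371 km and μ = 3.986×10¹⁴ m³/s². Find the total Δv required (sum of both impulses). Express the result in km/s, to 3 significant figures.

Δv_total ≈ 2.94 km/s

r₁ = 6371 + 227.8 = 6598.8 km = 6.5988×10⁶ m.
r₂ = 6371 + 12100 = 18471 km = 1.8471×10⁷ m.
Transfer ellipse a_t = (r₁ + r₂)/2 = 1.253×10⁷ m.
At r₁: circular v_c1 = √(μ/r₁) = 7772 m/s; transfer-perigee v_p = √[μ(2/r₁ − 1/a_t)] = 9435 m/s.
Δv₁ = v_p − v_c1 = 1662 m/s.
At r₂: circular v_c2 = √(μ/r₂) = 4645 m/s; transfer-apogee v_a = √[μ(2/r₂ − 1/a_t)] = 3371 m/s.
Δv₂ = v_c2 − v_a = 1275 m/s.
Total Δv = Δv₁ + Δv₂ = 2937 m/s = 2.937 km/s.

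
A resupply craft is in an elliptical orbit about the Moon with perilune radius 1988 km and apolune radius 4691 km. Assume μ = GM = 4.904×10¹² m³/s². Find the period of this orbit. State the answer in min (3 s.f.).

T ≈ 289 min

Semi-major axis a = (r_p + r_a)/2 = (1988.0 + 4691.0)/2 = 3339.5 km = 3.340×10⁶ m.
By Kepler's third law T = 2π√(a³/μ) = 2π × 2.756×10³ = 1.732×10⁴ s.
= 288.6 min.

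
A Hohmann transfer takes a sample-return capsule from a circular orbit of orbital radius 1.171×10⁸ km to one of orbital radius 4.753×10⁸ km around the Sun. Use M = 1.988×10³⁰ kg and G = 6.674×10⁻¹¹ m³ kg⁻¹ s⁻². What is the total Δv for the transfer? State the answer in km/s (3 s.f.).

Δv_total ≈ 15.2 km/s

μ = GM = 6.674×10⁻¹¹ × 1.988×10³⁰ = 1.327×10²⁰ m³/s².
r₁ = 1.171×10⁸ km = 1.171×10¹¹ m.
r₂ = 4.753×10⁸ km = 4.753×10¹¹ m.
Transfer ellipse a_t = (r₁ + r₂)/2 = 2.962×10¹¹ m.
At r₁: circular v_c1 = √(μ/r₁) = 33660 m/s; transfer-perihelion v_p = √[μ(2/r₁ − 1/a_t)] = 42640 m/s.
Δv₁ = v_p − v_c1 = 8979 m/s.
At r₂: circular v_c2 = √(μ/r₂) = 16710 m/s; transfer-aphelion v_a = √[μ(2/r₂ − 1/a_t)] = 10510 m/s.
Δv₂ = v_c2 − v_a = 6203 m/s.
Total Δv = Δv₁ + Δv₂ = 15180 m/s = 15.18 km/s.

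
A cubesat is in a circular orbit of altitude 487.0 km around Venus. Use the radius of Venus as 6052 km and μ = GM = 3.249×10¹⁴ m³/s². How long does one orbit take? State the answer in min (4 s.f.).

T ≈ 97.15 min

r = 6052 + 487.0 = 6539.0 km = 6.5390×10⁶ m.
Kepler's third law: T = 2π√(r³/μ) = 2π√((6.539×10⁶)³ / 3.249×10¹⁴).
r³/μ = 8.606×10⁵ s², so T = 2π × 9.277×10² = 5.829×10³ s.
Converting: 5.829×10³ s ÷ 60.00 = 97.15 min.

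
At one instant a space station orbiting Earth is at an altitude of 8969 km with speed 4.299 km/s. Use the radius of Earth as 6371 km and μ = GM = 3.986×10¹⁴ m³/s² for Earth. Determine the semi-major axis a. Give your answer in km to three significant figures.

a ≈ 11900 km

r = 6371 + 8969 = 15340 km = 1.534×10⁷ m.
Specific orbital energy ε = v²/2 − μ/r = (4299)²/2 − 3.986×10¹⁴/1.534×10⁷ = -1.674×10⁷ J/kg.
Since ε = −μ/(2a), a = −μ/(2ε) = 1.190×10⁷ m = 11903 km.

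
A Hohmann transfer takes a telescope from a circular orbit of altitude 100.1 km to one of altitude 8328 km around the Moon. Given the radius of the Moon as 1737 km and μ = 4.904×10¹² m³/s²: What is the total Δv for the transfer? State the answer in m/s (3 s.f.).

Δv_total ≈ 801 m/s

r₁ = 1737 + 100.1 = 1837.1 km = 1.8371×10⁶ m.
r₂ = 1737 + 8328 = 10065 km = 1.0065×10⁷ m.
Transfer ellipse a_t = (r₁ + r₂)/2 = 5.951×10⁶ m.
At r₁: circular v_c1 = √(μ/r₁) = 1634 m/s; transfer-perilune v_p = √[μ(2/r₁ − 1/a_t)] = 2125 m/s.
Δv₁ = v_p − v_c1 = 491.0 m/s.
At r₂: circular v_c2 = √(μ/r₂) = 698.0 m/s; transfer-apolune v_a = √[μ(2/r₂ − 1/a_t)] = 387.8 m/s.
Δv₂ = v_c2 − v_a = 310.2 m/s.
Total Δv = Δv₁ + Δv₂ = 801.2 m/s.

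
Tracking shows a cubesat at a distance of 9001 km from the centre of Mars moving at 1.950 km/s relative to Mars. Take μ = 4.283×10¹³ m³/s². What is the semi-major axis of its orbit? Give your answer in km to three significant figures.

a ≈ 7500 km

r = 9.001×10⁶ m.
Vis-viva rearranged: 1/a = 2/r − v²/μ = 2.222×10⁻⁷ − 8.878×10⁻⁸ = 1.334×10⁻⁷ m⁻¹.
a = 7.495×10⁶ m = 7495.3 km.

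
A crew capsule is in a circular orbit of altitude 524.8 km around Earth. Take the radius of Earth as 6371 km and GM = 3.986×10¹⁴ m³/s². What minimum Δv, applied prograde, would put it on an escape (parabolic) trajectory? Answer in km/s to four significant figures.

Δv ≈ 3.149 km/s

r = 6371 + 524.8 = 6895.8 km = 6.8958×10⁶ m.
Circular speed v_c = √(μ/r) = 7603 m/s.
Escape speed v_esc = √(2μ/r) = √2 × v_c = 10750 m/s.
Δv = v_esc − v_c = 3149 m/s = 3.149 km/s.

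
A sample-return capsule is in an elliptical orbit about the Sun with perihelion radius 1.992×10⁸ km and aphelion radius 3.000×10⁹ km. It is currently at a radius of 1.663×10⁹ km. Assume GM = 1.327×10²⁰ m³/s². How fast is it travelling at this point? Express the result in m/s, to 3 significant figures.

v ≈ 8750 m/s

Semi-major axis a = (r_p + r_a)/2 = 1.5996×10⁹ km = 1.600×10¹² m.
Vis-viva: v² = μ(2/r − 1/a) = 1.327×10²⁰ × (1.203×10⁻¹² − 6.252×10⁻¹³) = 7.663×10⁷ m²/s².
v = 8754 m/s.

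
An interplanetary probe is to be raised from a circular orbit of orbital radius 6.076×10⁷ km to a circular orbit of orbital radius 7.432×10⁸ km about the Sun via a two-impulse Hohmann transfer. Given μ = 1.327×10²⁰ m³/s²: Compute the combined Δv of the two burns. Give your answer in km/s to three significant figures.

Δv_total ≈ 25.0 km/s

r₁ = 6.076×10⁷ km = 6.076×10¹⁰ m.
r₂ = 7.432×10⁸ km = 7.432×10¹¹ m.
Transfer ellipse a_t = (r₁ + r₂)/2 = 4.020×10¹¹ m.
At r₁: circular v_c1 = √(μ/r₁) = 46730 m/s; transfer-perihelion v_p = √[μ(2/r₁ − 1/a_t)] = 63540 m/s.
Δv₁ = v_p − v_c1 = 16810 m/s.
At r₂: circular v_c2 = √(μ/r₂) = 13360 m/s; transfer-aphelion v_a = √[μ(2/r₂ − 1/a_t)] = 5195 m/s.
Δv₂ = v_c2 − v_a = 8167 m/s.
Total Δv = Δv₁ + Δv₂ = 24980 m/s = 24.98 km/s.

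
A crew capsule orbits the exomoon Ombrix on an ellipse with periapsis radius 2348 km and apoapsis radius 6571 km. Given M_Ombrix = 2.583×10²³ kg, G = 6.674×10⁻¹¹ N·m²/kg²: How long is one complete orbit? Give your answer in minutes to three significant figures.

μ = GM = 6.674×10⁻¹¹ × 2.583×10²³ = 1.724×10¹³ m³/s².
Semi-major axis a = (r_p + r_a)/2 = (2348.0 + 6571.0)/2 = 4459.5 km = 4.460×10⁶ m.
By Kepler's third law T = 2π√(a³/μ) = 2π × 2.268×10³ = 1.425×10⁴ s.
= 237.5 minutes.

T ≈ 238 minutes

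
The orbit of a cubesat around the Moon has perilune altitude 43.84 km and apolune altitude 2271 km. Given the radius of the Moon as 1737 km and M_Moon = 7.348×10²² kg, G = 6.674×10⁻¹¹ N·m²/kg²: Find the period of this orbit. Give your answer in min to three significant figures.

T ≈ 233 min

μ = GM = 6.674×10⁻¹¹ × 7.348×10²² = 4.904×10¹² m³/s².
r_p = 1737 + 43.84 = 1780.8 km = 1.7808×10⁶ m.
r_a = 1737 + 2271 = 4008.0 km = 4.0080×10⁶ m.
Semi-major axis a = (r_p + r_a)/2 = (1780.8 + 4008.0)/2 = 2894.4 km = 2.894×10⁶ m.
By Kepler's third law T = 2π√(a³/μ) = 2π × 2.224×10³ = 1.397×10⁴ s.
= 232.9 min.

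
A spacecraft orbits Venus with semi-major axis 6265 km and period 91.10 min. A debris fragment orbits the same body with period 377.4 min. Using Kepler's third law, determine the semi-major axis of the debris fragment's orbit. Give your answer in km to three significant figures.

a₂ ≈ 16200 km

Kepler's third law: a³ ∝ T², so a₂ = a₁ (T₂/T₁)^(2/3).
T₂/T₁ = 4.143, (T₂/T₁)^(2/3) = 2.579.
a₂ = 6265 × 2.579 = 16160 km.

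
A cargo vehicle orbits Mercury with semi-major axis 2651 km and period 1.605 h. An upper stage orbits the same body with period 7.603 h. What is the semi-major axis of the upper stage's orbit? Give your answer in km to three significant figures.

a₂ ≈ 7480 km

Kepler's third law: a³ ∝ T², so a₂ = a₁ (T₂/T₁)^(2/3).
T₂/T₁ = 4.737, (T₂/T₁)^(2/3) = 2.821.
a₂ = 2651 × 2.821 = 7477 km.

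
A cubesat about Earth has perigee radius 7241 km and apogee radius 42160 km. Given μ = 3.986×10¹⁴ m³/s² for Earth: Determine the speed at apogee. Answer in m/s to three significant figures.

v ≈ 1660 m/s

Semi-major axis a = (r_p + r_a)/2 = 24700 km = 2.470×10⁷ m.
Vis-viva: v² = μ(2/r − 1/a) = 3.986×10¹⁴ × (4.744×10⁻⁸ − 4.049×10⁻⁸) = 2.772×10⁶ m²/s².
v = 1665 m/s.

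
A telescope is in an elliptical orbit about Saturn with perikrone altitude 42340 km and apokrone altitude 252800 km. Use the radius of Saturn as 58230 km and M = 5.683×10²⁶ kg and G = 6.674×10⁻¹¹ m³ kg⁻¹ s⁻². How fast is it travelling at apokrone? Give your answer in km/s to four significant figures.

v ≈ 7.720 km/s

μ = GM = 6.674×10⁻¹¹ × 5.683×10²⁶ = 3.793×10¹⁶ m³/s².
r_p = 58230 + 42340 = 100570 km = 1.0057×10⁸ m.
r_a = 58230 + 252800 = 311030 km = 3.1103×10⁸ m.
Semi-major axis a = (r_p + r_a)/2 = 2.0580×10⁵ km = 2.058×10⁸ m.
Vis-viva: v² = μ(2/r − 1/a) = 3.793×10¹⁶ × (6.430×10⁻⁹ − 4.859×10⁻⁹) = 5.959×10⁷ m²/s².
v = 7720 m/s = 7.720 km/s.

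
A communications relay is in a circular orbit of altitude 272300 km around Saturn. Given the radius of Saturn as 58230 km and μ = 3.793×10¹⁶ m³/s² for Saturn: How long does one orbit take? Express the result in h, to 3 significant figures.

T ≈ 53.9 h

r = 58230 + 272300 = 330530 km = 3.3053×10⁸ m.
Kepler's third law: T = 2π√(r³/μ) = 2π√((3.305×10⁸)³ / 3.793×10¹⁶).
r³/μ = 9.520×10⁸ s², so T = 2π × 3.085×10⁴ = 1.939×10⁵ s.
Converting: 1.939×10⁵ s ÷ 3600 = 53.85 h.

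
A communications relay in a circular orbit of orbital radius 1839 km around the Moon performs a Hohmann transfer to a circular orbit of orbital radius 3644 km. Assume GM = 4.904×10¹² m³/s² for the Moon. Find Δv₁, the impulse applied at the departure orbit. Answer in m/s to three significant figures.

r₁ = 1839 km = 1.839×10⁶ m.
r₂ = 3644 km = 3.644×10⁶ m.
Transfer ellipse a_t = (r₁ + r₂)/2 = 2.742×10⁶ m.
At r₁: circular v_c1 = √(μ/r₁) = 1633 m/s; transfer-perilune v_p = √[μ(2/r₁ − 1/a_t)] = 1883 m/s.
Δv₁ = v_p − v_c1 = 249.7 m/s.

Δv ≈ 250 m/s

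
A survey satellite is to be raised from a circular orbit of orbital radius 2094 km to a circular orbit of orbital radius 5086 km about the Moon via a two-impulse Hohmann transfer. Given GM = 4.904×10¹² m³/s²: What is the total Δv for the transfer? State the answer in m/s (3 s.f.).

Δv_total ≈ 523 m/s

r₁ = 2094 km = 2.094×10⁶ m.
r₂ = 5086 km = 5.086×10⁶ m.
Transfer ellipse a_t = (r₁ + r₂)/2 = 3.590×10⁶ m.
At r₁: circular v_c1 = √(μ/r₁) = 1530 m/s; transfer-perilune v_p = √[μ(2/r₁ − 1/a_t)] = 1821 m/s.
Δv₁ = v_p − v_c1 = 291.2 m/s.
At r₂: circular v_c2 = √(μ/r₂) = 981.9 m/s; transfer-apolune v_a = √[μ(2/r₂ − 1/a_t)] = 749.9 m/s.
Δv₂ = v_c2 − v_a = 232.0 m/s.
Total Δv = Δv₁ + Δv₂ = 523.2 m/s.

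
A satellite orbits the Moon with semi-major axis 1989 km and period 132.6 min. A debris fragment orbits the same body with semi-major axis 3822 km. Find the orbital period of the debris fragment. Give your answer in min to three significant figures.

T₂ ≈ 353 min

Kepler's third law: T² ∝ a³, so T₂ = T₁ (a₂/a₁)^(3/2).
a₂/a₁ = 1.922, (a₂/a₁)^(3/2) = 2.664.
T₂ = 132.6 × 2.664 = 353.2 min.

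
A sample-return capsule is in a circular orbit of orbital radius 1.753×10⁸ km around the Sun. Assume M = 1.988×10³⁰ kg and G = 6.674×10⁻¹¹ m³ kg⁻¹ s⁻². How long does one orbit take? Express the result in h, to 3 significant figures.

T ≈ 11100 h

μ = GM = 6.674×10⁻¹¹ × 1.988×10³⁰ = 1.327×10²⁰ m³/s².
r = 1.753×10⁸ km = 1.753×10¹¹ m.
Kepler's third law: T = 2π√(r³/μ) = 2π√((1.753×10¹¹)³ / 1.327×10²⁰).
r³/μ = 4.060×10¹³ s², so T = 2π × 6.372×10⁶ = 4.004×10⁷ s.
Converting: 4.004×10⁷ s ÷ 3600 = 11120 h.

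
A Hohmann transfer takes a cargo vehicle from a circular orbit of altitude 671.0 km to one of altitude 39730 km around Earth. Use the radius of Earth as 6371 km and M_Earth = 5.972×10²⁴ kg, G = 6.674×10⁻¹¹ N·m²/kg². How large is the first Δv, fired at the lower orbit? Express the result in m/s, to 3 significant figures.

Δv ≈ 2390 m/s

μ = GM = 6.674×10⁻¹¹ × 5.972×10²⁴ = 3.986×10¹⁴ m³/s².
r₁ = 6371 + 671.0 = 7042.0 km = 7.0420×10⁶ m.
r₂ = 6371 + 39730 = 46101 km = 4.6101×10⁷ m.
Transfer ellipse a_t = (r₁ + r₂)/2 = 2.657×10⁷ m.
At r₁: circular v_c1 = √(μ/r₁) = 7523 m/s; transfer-perigee v_p = √[μ(2/r₁ − 1/a_t)] = 9910 m/s.
Δv₁ = v_p − v_c1 = 2386 m/s.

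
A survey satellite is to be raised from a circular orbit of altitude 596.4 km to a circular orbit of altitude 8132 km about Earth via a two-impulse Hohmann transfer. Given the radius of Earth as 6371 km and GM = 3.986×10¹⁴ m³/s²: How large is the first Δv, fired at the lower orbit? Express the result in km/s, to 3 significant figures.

r₁ = 6371 + 596.4 = 6967.4 km = 6.9674×10⁶ m.
r₂ = 6371 + 8132 = 14503 km = 1.4503×10⁷ m.
Transfer ellipse a_t = (r₁ + r₂)/2 = 1.074×10⁷ m.
At r₁: circular v_c1 = √(μ/r₁) = 7564 m/s; transfer-perigee v_p = √[μ(2/r₁ − 1/a_t)] = 8791 m/s.
Δv₁ = v_p − v_c1 = 1228 m/s.
= 1.228 km/s.

Δv ≈ 1.23 km/s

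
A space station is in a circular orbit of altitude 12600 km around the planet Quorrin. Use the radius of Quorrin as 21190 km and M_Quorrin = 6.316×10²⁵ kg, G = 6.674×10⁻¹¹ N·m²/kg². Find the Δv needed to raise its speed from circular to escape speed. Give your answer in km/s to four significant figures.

μ = GM = 6.674×10⁻¹¹ × 6.316×10²⁵ = 4.215×10¹⁵ m³/s².
r = 21190 + 12600 = 33790 km = 3.3790×10⁷ m.
Circular speed v_c = √(μ/r) = 11170 m/s.
Escape speed v_esc = √(2μ/r) = √2 × v_c = 15800 m/s.
Δv = v_esc − v_c = 4626 m/s = 4.626 km/s.

Δv ≈ 4.626 km/s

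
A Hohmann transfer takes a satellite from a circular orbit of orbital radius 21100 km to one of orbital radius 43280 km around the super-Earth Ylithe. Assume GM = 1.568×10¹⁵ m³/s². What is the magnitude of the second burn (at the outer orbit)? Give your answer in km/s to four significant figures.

Δv ≈ 1.146 km/s

r₁ = 21100 km = 2.110×10⁷ m.
r₂ = 43280 km = 4.328×10⁷ m.
Transfer ellipse a_t = (r₁ + r₂)/2 = 3.219×10⁷ m.
At r₁: circular v_c1 = √(μ/r₁) = 8620 m/s; transfer-periapsis v_p = √[μ(2/r₁ − 1/a_t)] = 9996 m/s.
At r₂: circular v_c2 = √(μ/r₂) = 6019 m/s; transfer-apoapsis v_a = √[μ(2/r₂ − 1/a_t)] = 4873 m/s.
Δv₂ = v_c2 − v_a = 1146 m/s.
= 1.146 km/s.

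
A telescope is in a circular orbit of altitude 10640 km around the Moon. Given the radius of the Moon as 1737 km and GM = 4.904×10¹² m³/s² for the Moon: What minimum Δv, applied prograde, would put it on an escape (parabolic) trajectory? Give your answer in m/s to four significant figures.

r = 1737 + 10640 = 12377 km = 1.2377×10⁷ m.
Circular speed v_c = √(μ/r) = 629.5 m/s.
Escape speed v_esc = √(2μ/r) = √2 × v_c = 890.2 m/s.
Δv = v_esc − v_c = 260.7 m/s.

Δv ≈ 260.7 m/s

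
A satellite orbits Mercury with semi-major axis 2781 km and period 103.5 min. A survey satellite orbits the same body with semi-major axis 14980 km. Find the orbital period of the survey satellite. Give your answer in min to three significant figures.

T₂ ≈ 1290 min

Kepler's third law: T² ∝ a³, so T₂ = T₁ (a₂/a₁)^(3/2).
a₂/a₁ = 5.387, (a₂/a₁)^(3/2) = 12.50.
T₂ = 103.5 × 12.50 = 1294 min.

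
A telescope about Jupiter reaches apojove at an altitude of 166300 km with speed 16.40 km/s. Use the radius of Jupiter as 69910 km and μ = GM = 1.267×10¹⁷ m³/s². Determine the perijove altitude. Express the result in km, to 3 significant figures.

perijove altitude ≈ 9130 km

r_a = 69910 + 166300 = 2.3621×10⁵ km = 2.362×10⁸ m.
Specific energy ε = v²/2 − μ/r = -4.019×10⁸ J/kg, so a = −μ/(2ε) = 1.576×10⁸ m.
The apsides satisfy r_p + r_a = 2a, so the perijove radius is 2a − r_a = 7.904×10⁷ m = 79037 km.
Perijove altitude = 79037 − 69910 = 9127.0 km.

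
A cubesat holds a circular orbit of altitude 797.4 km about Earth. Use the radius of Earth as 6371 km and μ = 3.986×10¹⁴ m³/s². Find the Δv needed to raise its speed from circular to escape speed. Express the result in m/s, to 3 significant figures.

r = 6371 + 797.4 = 7168.4 km = 7.1684×10⁶ m.
Circular speed v_c = √(μ/r) = 7457 m/s.
Escape speed v_esc = √(2μ/r) = √2 × v_c = 10550 m/s.
Δv = v_esc − v_c = 3089 m/s.

Δv ≈ 3090 m/s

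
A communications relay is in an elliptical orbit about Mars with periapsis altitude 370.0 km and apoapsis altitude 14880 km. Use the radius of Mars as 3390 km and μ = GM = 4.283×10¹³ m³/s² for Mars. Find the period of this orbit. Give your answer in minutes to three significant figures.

T ≈ 585 minutes

r_p = 3390 + 370.0 = 3760.0 km = 3.7600×10⁶ m.
r_a = 3390 + 14880 = 18270 km = 1.8270×10⁷ m.
Semi-major axis a = (r_p + r_a)/2 = (3760.0 + 18270)/2 = 11015 km = 1.102×10⁷ m.
By Kepler's third law T = 2π√(a³/μ) = 2π × 5.586×10³ = 3.510×10⁴ s.
= 585.0 minutes.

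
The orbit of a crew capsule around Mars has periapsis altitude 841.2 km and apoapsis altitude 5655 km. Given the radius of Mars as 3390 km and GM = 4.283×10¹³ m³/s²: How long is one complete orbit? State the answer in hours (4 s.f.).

T ≈ 4.561 hours

r_p = 3390 + 841.2 = 4231.2 km = 4.2312×10⁶ m.
r_a = 3390 + 5655 = 9045.0 km = 9.0450×10⁶ m.
Semi-major axis a = (r_p + r_a)/2 = (4231.2 + 9045.0)/2 = 6638.1 km = 6.638×10⁶ m.
By Kepler's third law T = 2π√(a³/μ) = 2π × 2.613×10³ = 1.642×10⁴ s.
= 4.561 hours.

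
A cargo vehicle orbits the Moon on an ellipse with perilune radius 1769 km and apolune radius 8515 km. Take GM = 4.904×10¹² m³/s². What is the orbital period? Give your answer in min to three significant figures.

Semi-major axis a = (r_p + r_a)/2 = (1769.0 + 8515.0)/2 = 5142.0 km = 5.142×10⁶ m.
By Kepler's third law T = 2π√(a³/μ) = 2π × 5.265×10³ = 3.308×10⁴ s.
= 551.4 min.

T ≈ 551 min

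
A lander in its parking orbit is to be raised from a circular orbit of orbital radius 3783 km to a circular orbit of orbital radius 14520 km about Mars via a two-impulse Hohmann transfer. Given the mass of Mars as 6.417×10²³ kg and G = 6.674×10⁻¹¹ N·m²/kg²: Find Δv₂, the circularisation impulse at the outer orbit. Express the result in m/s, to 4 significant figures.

Δv ≈ 613.2 m/s

μ = GM = 6.674×10⁻¹¹ × 6.417×10²³ = 4.283×10¹³ m³/s².
r₁ = 3783 km = 3.783×10⁶ m.
r₂ = 14520 km = 1.452×10⁷ m.
Transfer ellipse a_t = (r₁ + r₂)/2 = 9.152×10⁶ m.
At r₁: circular v_c1 = √(μ/r₁) = 3365 m/s; transfer-periapsis v_p = √[μ(2/r₁ − 1/a_t)] = 4238 m/s.
At r₂: circular v_c2 = √(μ/r₂) = 1717 m/s; transfer-apoapsis v_a = √[μ(2/r₂ − 1/a_t)] = 1104 m/s.
Δv₂ = v_c2 − v_a = 613.2 m/s.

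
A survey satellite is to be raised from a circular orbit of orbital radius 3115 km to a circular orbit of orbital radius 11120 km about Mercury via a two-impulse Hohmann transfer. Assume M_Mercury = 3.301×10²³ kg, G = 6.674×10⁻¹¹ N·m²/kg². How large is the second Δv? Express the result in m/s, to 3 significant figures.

μ = GM = 6.674×10⁻¹¹ × 3.301×10²³ = 2.203×10¹³ m³/s².
r₁ = 3115 km = 3.115×10⁶ m.
r₂ = 11120 km = 1.112×10⁷ m.
Transfer ellipse a_t = (r₁ + r₂)/2 = 7.118×10⁶ m.
At r₁: circular v_c1 = √(μ/r₁) = 2659 m/s; transfer-periherm v_p = √[μ(2/r₁ − 1/a_t)] = 3324 m/s.
At r₂: circular v_c2 = √(μ/r₂) = 1408 m/s; transfer-apoherm v_a = √[μ(2/r₂ − 1/a_t)] = 931.2 m/s.
Δv₂ = v_c2 − v_a = 476.4 m/s.

Δv ≈ 476 m/s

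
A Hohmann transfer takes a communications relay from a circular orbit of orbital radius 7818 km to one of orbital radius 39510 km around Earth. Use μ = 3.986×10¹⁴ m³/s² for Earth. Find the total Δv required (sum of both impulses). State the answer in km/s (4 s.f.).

r₁ = 7818 km = 7.818×10⁶ m.
r₂ = 39510 km = 3.951×10⁷ m.
Transfer ellipse a_t = (r₁ + r₂)/2 = 2.366×10⁷ m.
At r₁: circular v_c1 = √(μ/r₁) = 7140 m/s; transfer-perigee v_p = √[μ(2/r₁ − 1/a_t)] = 9226 m/s.
Δv₁ = v_p − v_c1 = 2086 m/s.
At r₂: circular v_c2 = √(μ/r₂) = 3176 m/s; transfer-apogee v_a = √[μ(2/r₂ − 1/a_t)] = 1826 m/s.
Δv₂ = v_c2 − v_a = 1351 m/s.
Total Δv = Δv₁ + Δv₂ = 3437 m/s = 3.437 km/s.

Δv_total ≈ 3.437 km/s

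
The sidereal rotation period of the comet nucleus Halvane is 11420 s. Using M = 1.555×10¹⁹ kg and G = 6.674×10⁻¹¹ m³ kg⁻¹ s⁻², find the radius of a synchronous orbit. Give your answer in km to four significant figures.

μ = GM = 6.674×10⁻¹¹ × 1.555×10¹⁹ = 1.038×10⁹ m³/s².
A synchronous orbit has period T, so by Kepler's third law a = (μT²/4π²)^(1/3).
μT²/4π² = 1.038×10⁹ × (1.142×10⁴)² / 39.48 = 3.428×10¹⁵ m³.
a = 1.508×10⁵ m = 150.79 km.

r_sync ≈ 150.8 km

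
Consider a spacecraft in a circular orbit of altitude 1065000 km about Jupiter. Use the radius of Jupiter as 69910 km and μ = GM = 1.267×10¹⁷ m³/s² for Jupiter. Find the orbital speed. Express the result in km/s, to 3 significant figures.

r = 69910 + 1065000 = 1134900 km = 1.1349×10⁹ m.
For a circular orbit v = √(μ/r) = √(1.267×10¹⁷ / 1.135×10⁹) = √(1.116×10⁸) = 10570 m/s.
That is 10.57 km/s.

v ≈ 10.6 km/s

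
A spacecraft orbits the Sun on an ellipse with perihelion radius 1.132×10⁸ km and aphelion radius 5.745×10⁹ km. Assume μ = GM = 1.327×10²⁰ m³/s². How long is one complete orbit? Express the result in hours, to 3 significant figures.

Semi-major axis a = (r_p + r_a)/2 = (1.1320×10⁸ + 5.7450×10⁹)/2 = 2.9291×10⁹ km = 2.929×10¹² m.
By Kepler's third law T = 2π√(a³/μ) = 2π × 4.352×10⁸ = 2.734×10⁹ s.
= 7.595×10⁵ hours.

T ≈ 760000 hours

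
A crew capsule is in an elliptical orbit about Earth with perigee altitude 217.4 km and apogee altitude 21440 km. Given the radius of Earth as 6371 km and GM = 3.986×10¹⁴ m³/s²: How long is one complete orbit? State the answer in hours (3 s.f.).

T ≈ 6.24 hours

r_p = 6371 + 217.4 = 6588.4 km = 6.5884×10⁶ m.
r_a = 6371 + 21440 = 27811 km = 2.7811×10⁷ m.
Semi-major axis a = (r_p + r_a)/2 = (6588.4 + 27811)/2 = 17200 km = 1.720×10⁷ m.
By Kepler's third law T = 2π√(a³/μ) = 2π × 3.573×10³ = 2.245×10⁴ s.
= 6.236 hours.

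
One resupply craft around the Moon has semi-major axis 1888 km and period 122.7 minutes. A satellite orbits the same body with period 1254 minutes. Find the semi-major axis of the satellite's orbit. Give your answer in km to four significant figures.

a₂ ≈ 8891 km

Kepler's third law: a³ ∝ T², so a₂ = a₁ (T₂/T₁)^(2/3).
T₂/T₁ = 10.22, (T₂/T₁)^(2/3) = 4.709.
a₂ = 1888 × 4.709 = 8891 km.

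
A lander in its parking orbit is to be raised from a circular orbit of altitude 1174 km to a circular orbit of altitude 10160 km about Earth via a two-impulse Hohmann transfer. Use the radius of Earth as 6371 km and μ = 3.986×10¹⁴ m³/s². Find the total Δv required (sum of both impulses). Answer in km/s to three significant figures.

r₁ = 6371 + 1174 = 7545.0 km = 7.5450×10⁶ m.
r₂ = 6371 + 10160 = 16531 km = 1.6531×10⁷ m.
Transfer ellipse a_t = (r₁ + r₂)/2 = 1.204×10⁷ m.
At r₁: circular v_c1 = √(μ/r₁) = 7268 m/s; transfer-perigee v_p = √[μ(2/r₁ − 1/a_t)] = 8517 m/s.
Δv₁ = v_p − v_c1 = 1249 m/s.
At r₂: circular v_c2 = √(μ/r₂) = 4910 m/s; transfer-apogee v_a = √[μ(2/r₂ − 1/a_t)] = 3888 m/s.
Δv₂ = v_c2 − v_a = 1023 m/s.
Total Δv = Δv₁ + Δv₂ = 2272 m/s = 2.272 km/s.

Δv_total ≈ 2.27 km/s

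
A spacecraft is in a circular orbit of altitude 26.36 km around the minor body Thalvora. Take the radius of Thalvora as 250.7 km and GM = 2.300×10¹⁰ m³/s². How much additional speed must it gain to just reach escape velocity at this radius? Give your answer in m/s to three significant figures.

Δv ≈ 119 m/s

r = 250.7 + 26.36 = 277.06 km = 2.7706×10⁵ m.
Circular speed v_c = √(μ/r) = 288.1 m/s.
Escape speed v_esc = √(2μ/r) = √2 × v_c = 407.5 m/s.
Δv = v_esc − v_c = 119.3 m/s.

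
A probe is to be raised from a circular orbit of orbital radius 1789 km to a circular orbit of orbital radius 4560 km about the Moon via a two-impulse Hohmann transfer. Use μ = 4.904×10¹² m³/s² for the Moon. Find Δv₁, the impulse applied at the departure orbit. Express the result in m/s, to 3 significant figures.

r₁ = 1789 km = 1.789×10⁶ m.
r₂ = 4560 km = 4.560×10⁶ m.
Transfer ellipse a_t = (r₁ + r₂)/2 = 3.174×10⁶ m.
At r₁: circular v_c1 = √(μ/r₁) = 1656 m/s; transfer-perilune v_p = √[μ(2/r₁ − 1/a_t)] = 1984 m/s.
Δv₁ = v_p − v_c1 = 328.7 m/s.

Δv ≈ 329 m/s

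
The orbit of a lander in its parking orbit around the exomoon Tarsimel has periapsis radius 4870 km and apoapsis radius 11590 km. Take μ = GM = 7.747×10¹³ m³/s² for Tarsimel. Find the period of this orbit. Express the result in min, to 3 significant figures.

Semi-major axis a = (r_p + r_a)/2 = (4870.0 + 11590)/2 = 8230.0 km = 8.230×10⁶ m.
By Kepler's third law T = 2π√(a³/μ) = 2π × 2.682×10³ = 1.685×10⁴ s.
= 280.9 min.

T ≈ 281 min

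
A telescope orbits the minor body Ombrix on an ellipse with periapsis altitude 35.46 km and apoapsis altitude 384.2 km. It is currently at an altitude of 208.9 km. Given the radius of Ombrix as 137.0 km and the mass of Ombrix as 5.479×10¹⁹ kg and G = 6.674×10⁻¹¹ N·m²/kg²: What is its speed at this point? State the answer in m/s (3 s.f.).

μ = GM = 6.674×10⁻¹¹ × 5.479×10¹⁹ = 3.657×10⁹ m³/s².
r_p = 137.0 + 35.46 = 172.46 km = 1.7246×10⁵ m.
r_a = 137.0 + 384.2 = 521.20 km = 5.2120×10⁵ m.
r = 137.0 + 208.9 = 345.90 km = 3.459×10⁵ m.
Semi-major axis a = (r_p + r_a)/2 = 346.83 km = 3.468×10⁵ m.
Vis-viva: v² = μ(2/r − 1/a) = 3.657×10⁹ × (5.782×10⁻⁶ − 2.883×10⁻⁶) = 1.060×10⁴ m²/s².
v = 103.0 m/s.

v ≈ 103 m/s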